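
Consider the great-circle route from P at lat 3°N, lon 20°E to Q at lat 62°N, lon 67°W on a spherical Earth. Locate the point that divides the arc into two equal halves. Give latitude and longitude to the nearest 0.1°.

Write both endpoints as unit vectors p₁, p₂ with components (cos φ cos λ, cos φ sin λ, sin φ).
The central angle between the endpoints is δ = arccos(p₁·p₂) ≈ 1.500 rad (85.9°).
Interpolate at f = 1/2 with slerp weights a = sin((1−f)δ)/sin δ ≈ 0.683, b = sin(fδ)/sin δ ≈ 0.683.
p = a·p₁ + b·p₂ ≈ (0.767, -0.062, 0.639); φ = arcsin(p_z) ≈ 39.73°, λ = atan2(p_y, p_x) ≈ -4.62°.

≈ lat 39.7°N, lon 4.6°W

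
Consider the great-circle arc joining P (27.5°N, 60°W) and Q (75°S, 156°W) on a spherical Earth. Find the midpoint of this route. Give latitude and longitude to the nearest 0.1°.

Convert each endpoint to a unit vector on the sphere (x = cos φ cos λ, y = cos φ sin λ, z = sin φ).
The central angle between the endpoints is δ = arccos(p₁·p₂) ≈ 2.060 rad (118.0°).
Interpolate at f = 1/2 with slerp weights a = sin((1−f)δ)/sin δ ≈ 0.971, b = sin(fδ)/sin δ ≈ 0.971.
p = a·p₁ + b·p₂ ≈ (0.201, -0.848, -0.490); φ = arcsin(p_z) ≈ -29.32°, λ = atan2(p_y, p_x) ≈ -76.66°.

≈ (29.3°S, 76.7°W)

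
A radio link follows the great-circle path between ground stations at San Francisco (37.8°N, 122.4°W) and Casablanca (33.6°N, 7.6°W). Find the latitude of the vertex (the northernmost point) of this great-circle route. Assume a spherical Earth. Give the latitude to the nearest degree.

≈ 53°N

The great circle lies in the plane with unit normal n̂ = (p₁ × p₂)/|p₁ × p₂|.
Here n̂_z ≈ +0.599; the vertex latitude is φ_max = arccos|n̂_z| ≈ 53.2°.
Check via Clairaut: cos φ_max = |cos φ₁| · sin C = cos(37.8°)·sin(49.3°) ≈ 0.599, again giving ≈ 53.2°.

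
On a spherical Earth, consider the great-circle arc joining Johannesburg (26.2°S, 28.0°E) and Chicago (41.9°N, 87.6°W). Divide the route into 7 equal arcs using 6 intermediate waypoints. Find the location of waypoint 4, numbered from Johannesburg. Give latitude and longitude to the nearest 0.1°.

≈ (20.0°N, 28.7°W)

From cos δ = sin φ₁ sin φ₂ + cos φ₁ cos φ₂ cos Δλ, the central angle is δ ≈ 2.194 rad (125.7°).
Interpolate at f = 4/7 with slerp weights a = sin((1−f)δ)/sin δ ≈ 0.994, b = sin(fδ)/sin δ ≈ 1.170.
p = a·p₁ + b·p₂ ≈ (0.824, -0.451, 0.342); φ = arcsin(p_z) ≈ 20.01°, λ = atan2(p_y, p_x) ≈ -28.69°.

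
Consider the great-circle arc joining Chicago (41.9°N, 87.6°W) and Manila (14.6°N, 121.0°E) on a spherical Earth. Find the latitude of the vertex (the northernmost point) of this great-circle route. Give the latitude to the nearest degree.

≈ 67°N

The great circle lies in the plane with unit normal n̂ = (p₁ × p₂)/|p₁ × p₂|.
Here n̂_z ≈ -0.389; the vertex latitude is φ_max = arccos|n̂_z| ≈ 67.1°.
Check via Clairaut: cos φ_max = |cos φ₁| · sin C = cos(41.9°)·sin(31.5°) ≈ 0.389, again giving ≈ 67.1°.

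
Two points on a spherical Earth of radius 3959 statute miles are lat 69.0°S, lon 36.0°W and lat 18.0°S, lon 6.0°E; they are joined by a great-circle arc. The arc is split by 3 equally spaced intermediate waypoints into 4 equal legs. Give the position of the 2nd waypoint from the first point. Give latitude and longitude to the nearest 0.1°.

≈ lat 45.0°S, lon 5.1°W

Convert each endpoint to a unit vector on the sphere (x = cos φ cos λ, y = cos φ sin λ, z = sin φ).
The central angle between the endpoints is δ = arccos(p₁·p₂) ≈ 0.998 rad (57.2°).
Interpolate at f = 2/4 with slerp weights a = sin((1−f)δ)/sin δ ≈ 0.569, b = sin(fδ)/sin δ ≈ 0.569.
p = a·p₁ + b·p₂ ≈ (0.704, -0.063, -0.708); φ = arcsin(p_z) ≈ -45.04°, λ = atan2(p_y, p_x) ≈ -5.14°.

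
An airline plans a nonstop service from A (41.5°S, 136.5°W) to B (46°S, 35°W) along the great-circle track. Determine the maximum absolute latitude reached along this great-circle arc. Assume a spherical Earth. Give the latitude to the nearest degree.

The great circle lies in the plane with unit normal n̂ = (p₁ × p₂)/|p₁ × p₂|.
Here n̂_z ≈ +0.549; the vertex latitude is φ_max = arccos|n̂_z| ≈ 56.7°.

≈ 57°S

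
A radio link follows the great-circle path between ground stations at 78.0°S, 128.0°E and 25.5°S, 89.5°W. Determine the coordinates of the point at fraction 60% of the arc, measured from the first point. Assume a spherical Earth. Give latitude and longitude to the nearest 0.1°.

≈ 54.8°S, 96.0°W

From cos δ = sin φ₁ sin φ₂ + cos φ₁ cos φ₂ cos Δλ, the central angle is δ ≈ 1.295 rad (74.2°).
Interpolate at f = 0.60 with slerp weights a = sin((1−f)δ)/sin δ ≈ 0.515, b = sin(fδ)/sin δ ≈ 0.729.
p = a·p₁ + b·p₂ ≈ (-0.060, -0.573, -0.817); φ = arcsin(p_z) ≈ -54.79°, λ = atan2(p_y, p_x) ≈ -95.99°.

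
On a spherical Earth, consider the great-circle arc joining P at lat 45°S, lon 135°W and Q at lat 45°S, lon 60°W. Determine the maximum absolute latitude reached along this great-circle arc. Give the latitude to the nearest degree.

The great circle lies in the plane with unit normal n̂ = (p₁ × p₂)/|p₁ × p₂|.
Here n̂_z ≈ +0.622; the vertex latitude is φ_max = arccos|n̂_z| ≈ 51.6°.

≈ 52°S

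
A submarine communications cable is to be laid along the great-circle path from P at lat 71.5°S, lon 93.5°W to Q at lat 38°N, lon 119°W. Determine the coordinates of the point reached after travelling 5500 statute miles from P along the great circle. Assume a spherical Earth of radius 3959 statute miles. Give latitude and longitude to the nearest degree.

From cos δ = sin φ₁ sin φ₂ + cos φ₁ cos φ₂ cos Δλ, the central angle is δ ≈ 1.937 rad (111.0°). The total great-circle distance is δ·R ≈ 1.937 × 3959 ≈ 7669 mi, so the target fraction is f = 5500/7669 ≈ 0.717.
Interpolate at f ≈ 0.717 with slerp weights a = sin((1−f)δ)/sin δ ≈ 0.558, b = sin(fδ)/sin δ ≈ 1.053.
p = a·p₁ + b·p₂ ≈ (-0.413, -0.903, 0.120); φ = arcsin(p_z) ≈ 6.86°, λ = atan2(p_y, p_x) ≈ -114.60°.

≈ lat 7°N, lon 115°W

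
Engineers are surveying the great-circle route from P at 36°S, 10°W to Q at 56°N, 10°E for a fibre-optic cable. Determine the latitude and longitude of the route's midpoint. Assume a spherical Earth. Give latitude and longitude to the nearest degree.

Convert each endpoint to a unit vector on the sphere (x = cos φ cos λ, y = cos φ sin λ, z = sin φ).
The central angle between the endpoints is δ = arccos(p₁·p₂) ≈ 1.633 rad (93.6°).
Interpolate at f = 1/2 with slerp weights a = sin((1−f)δ)/sin δ ≈ 0.730, b = sin(fδ)/sin δ ≈ 0.730.
p = a·p₁ + b·p₂ ≈ (0.984, -0.032, 0.176); φ = arcsin(p_z) ≈ 10.15°, λ = atan2(p_y, p_x) ≈ -1.84°.

≈ 10°N, 2°W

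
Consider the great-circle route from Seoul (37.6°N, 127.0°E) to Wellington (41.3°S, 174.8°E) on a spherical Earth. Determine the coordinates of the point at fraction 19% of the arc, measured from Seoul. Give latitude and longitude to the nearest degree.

The haversine formula gives a central angle δ ≈ 1.574 rad (90.2°) between the endpoints.
Interpolate at f = 0.19 with slerp weights a = sin((1−f)δ)/sin δ ≈ 0.956, b = sin(fδ)/sin δ ≈ 0.295.
p = a·p₁ + b·p₂ ≈ (-0.676, 0.625, 0.389); φ = arcsin(p_z) ≈ 22.90°, λ = atan2(p_y, p_x) ≈ 137.25°.

≈ (23°N, 137°E)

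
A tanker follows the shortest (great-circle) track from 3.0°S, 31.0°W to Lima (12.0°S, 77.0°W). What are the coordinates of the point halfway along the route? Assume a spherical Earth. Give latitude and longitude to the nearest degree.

Write both endpoints as unit vectors p₁, p₂ with components (cos φ cos λ, cos φ sin λ, sin φ).
The central angle between the endpoints is δ = arccos(p₁·p₂) ≈ 0.810 rad (46.4°).
Interpolate at f = 1/2 with slerp weights a = sin((1−f)δ)/sin δ ≈ 0.544, b = sin(fδ)/sin δ ≈ 0.544.
p = a·p₁ + b·p₂ ≈ (0.585, -0.798, -0.142); φ = arcsin(p_z) ≈ -8.14°, λ = atan2(p_y, p_x) ≈ -53.75°.

≈ 8°S, 54°W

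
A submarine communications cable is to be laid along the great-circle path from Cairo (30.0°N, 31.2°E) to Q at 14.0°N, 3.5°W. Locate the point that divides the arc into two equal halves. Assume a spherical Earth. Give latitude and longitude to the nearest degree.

≈ 23°N, 13°E

From cos δ = sin φ₁ sin φ₂ + cos φ₁ cos φ₂ cos Δλ, the central angle is δ ≈ 0.624 rad (35.7°).
Interpolate at f = 1/2 with slerp weights a = sin((1−f)δ)/sin δ ≈ 0.525, b = sin(fδ)/sin δ ≈ 0.525.
p = a·p₁ + b·p₂ ≈ (0.898, 0.205, 0.390); φ = arcsin(p_z) ≈ 22.94°, λ = atan2(p_y, p_x) ≈ 12.83°.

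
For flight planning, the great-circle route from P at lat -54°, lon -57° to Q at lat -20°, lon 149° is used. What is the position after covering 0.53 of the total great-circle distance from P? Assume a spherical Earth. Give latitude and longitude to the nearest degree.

≈ lat -65°, lon 176°

Convert each endpoint to a unit vector on the sphere (x = cos φ cos λ, y = cos φ sin λ, z = sin φ).
The central angle between the endpoints is δ = arccos(p₁·p₂) ≈ 1.792 rad (102.7°).
Interpolate at f = 0.53 with slerp weights a = sin((1−f)δ)/sin δ ≈ 0.765, b = sin(fδ)/sin δ ≈ 0.834.
p = a·p₁ + b·p₂ ≈ (-0.427, 0.026, -0.904); φ = arcsin(p_z) ≈ -64.69°, λ = atan2(p_y, p_x) ≈ 176.45°.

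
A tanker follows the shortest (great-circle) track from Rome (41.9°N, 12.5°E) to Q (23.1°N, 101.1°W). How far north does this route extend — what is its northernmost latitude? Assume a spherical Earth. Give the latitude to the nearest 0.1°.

The great circle lies in the plane with unit normal n̂ = (p₁ × p₂)/|p₁ × p₂|.
Here n̂_z ≈ -0.627; the vertex latitude is φ_max = arccos|n̂_z| ≈ 51.1°.
Check via Clairaut: cos φ_max = |cos φ₁| · sin C = cos(41.9°)·sin(57.5°) ≈ 0.627, again giving ≈ 51.1°.

≈ 51.1°N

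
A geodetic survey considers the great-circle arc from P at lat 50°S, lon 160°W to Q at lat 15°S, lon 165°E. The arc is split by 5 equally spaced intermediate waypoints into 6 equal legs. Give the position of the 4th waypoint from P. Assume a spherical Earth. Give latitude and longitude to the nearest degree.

The haversine formula gives a central angle δ ≈ 0.786 rad (45.0°) between the endpoints.
Interpolate at f = 4/6 with slerp weights a = sin((1−f)δ)/sin δ ≈ 0.366, b = sin(fδ)/sin δ ≈ 0.707.
p = a·p₁ + b·p₂ ≈ (-0.881, 0.096, -0.463); φ = arcsin(p_z) ≈ -27.61°, λ = atan2(p_y, p_x) ≈ 173.76°.

≈ lat 28°S, lon 174°E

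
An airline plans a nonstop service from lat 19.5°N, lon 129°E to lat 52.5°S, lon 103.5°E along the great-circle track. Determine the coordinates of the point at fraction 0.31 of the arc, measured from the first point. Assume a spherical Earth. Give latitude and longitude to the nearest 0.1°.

Convert each endpoint to a unit vector on the sphere (x = cos φ cos λ, y = cos φ sin λ, z = sin φ).
The central angle between the endpoints is δ = arccos(p₁·p₂) ≈ 1.315 rad (75.3°).
Interpolate at f = 0.31 with slerp weights a = sin((1−f)δ)/sin δ ≈ 0.814, b = sin(fδ)/sin δ ≈ 0.410.
p = a·p₁ + b·p₂ ≈ (-0.541, 0.839, -0.053); φ = arcsin(p_z) ≈ -3.05°, λ = atan2(p_y, p_x) ≈ 122.83°.

≈ lat 3.1°S, lon 122.8°E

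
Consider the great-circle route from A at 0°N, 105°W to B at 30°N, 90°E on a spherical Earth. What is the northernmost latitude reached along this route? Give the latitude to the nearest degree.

≈ 66°N

The great circle lies in the plane with unit normal n̂ = (p₁ × p₂)/|p₁ × p₂|.
Here n̂_z ≈ -0.409; the vertex latitude is φ_max = arccos|n̂_z| ≈ 65.9°.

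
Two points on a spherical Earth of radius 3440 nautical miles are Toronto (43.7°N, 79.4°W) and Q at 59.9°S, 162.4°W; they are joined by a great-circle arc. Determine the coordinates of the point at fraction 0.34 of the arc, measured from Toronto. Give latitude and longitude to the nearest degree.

≈ 7°N, 103°W

The haversine formula gives a central angle δ ≈ 2.157 rad (123.6°) between the endpoints.
Interpolate at f = 0.34 with slerp weights a = sin((1−f)δ)/sin δ ≈ 1.188, b = sin(fδ)/sin δ ≈ 0.804.
p = a·p₁ + b·p₂ ≈ (-0.226, -0.966, 0.125); φ = arcsin(p_z) ≈ 7.19°, λ = atan2(p_y, p_x) ≈ -103.19°.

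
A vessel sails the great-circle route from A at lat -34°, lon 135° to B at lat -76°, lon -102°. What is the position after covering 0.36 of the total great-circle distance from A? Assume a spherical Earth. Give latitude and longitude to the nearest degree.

Write both endpoints as unit vectors p₁, p₂ with components (cos φ cos λ, cos φ sin λ, sin φ).
The central angle between the endpoints is δ = arccos(p₁·p₂) ≈ 1.123 rad (64.3°).
Interpolate at f = 0.36 with slerp weights a = sin((1−f)δ)/sin δ ≈ 0.730, b = sin(fδ)/sin δ ≈ 0.436.
p = a·p₁ + b·p₂ ≈ (-0.450, 0.325, -0.832); φ = arcsin(p_z) ≈ -56.28°, λ = atan2(p_y, p_x) ≈ 144.18°.

≈ lat -56°, lon 144°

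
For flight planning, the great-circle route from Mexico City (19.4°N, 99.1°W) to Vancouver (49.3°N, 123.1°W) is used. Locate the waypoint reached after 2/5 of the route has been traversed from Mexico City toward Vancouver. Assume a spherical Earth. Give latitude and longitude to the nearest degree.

Write both endpoints as unit vectors p₁, p₂ with components (cos φ cos λ, cos φ sin λ, sin φ).
The central angle between the endpoints is δ = arccos(p₁·p₂) ≈ 0.620 rad (35.5°).
Interpolate at f = 2/5 with slerp weights a = sin((1−f)δ)/sin δ ≈ 0.626, b = sin(fδ)/sin δ ≈ 0.422.
p = a·p₁ + b·p₂ ≈ (-0.244, -0.813, 0.528); φ = arcsin(p_z) ≈ 31.88°, λ = atan2(p_y, p_x) ≈ -106.68°.

≈ 32°N, 107°W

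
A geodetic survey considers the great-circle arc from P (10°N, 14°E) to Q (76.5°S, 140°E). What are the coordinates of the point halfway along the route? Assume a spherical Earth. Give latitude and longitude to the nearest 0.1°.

≈ (42.6°S, 26.6°E)

Write both endpoints as unit vectors p₁, p₂ with components (cos φ cos λ, cos φ sin λ, sin φ).
The central angle between the endpoints is δ = arccos(p₁·p₂) ≈ 1.880 rad (107.7°).
Interpolate at f = 1/2 with slerp weights a = sin((1−f)δ)/sin δ ≈ 0.848, b = sin(fδ)/sin δ ≈ 0.848.
p = a·p₁ + b·p₂ ≈ (0.658, 0.329, -0.677); φ = arcsin(p_z) ≈ -42.61°, λ = atan2(p_y, p_x) ≈ 26.56°.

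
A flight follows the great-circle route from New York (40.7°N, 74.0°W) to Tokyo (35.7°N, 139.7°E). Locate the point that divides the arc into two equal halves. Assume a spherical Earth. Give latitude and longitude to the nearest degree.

Write both endpoints as unit vectors p₁, p₂ with components (cos φ cos λ, cos φ sin λ, sin φ).
The central angle between the endpoints is δ = arccos(p₁·p₂) ≈ 1.703 rad (97.6°).
Interpolate at f = 1/2 with slerp weights a = sin((1−f)δ)/sin δ ≈ 0.759, b = sin(fδ)/sin δ ≈ 0.759.
p = a·p₁ + b·p₂ ≈ (-0.311, -0.154, 0.938); φ = arcsin(p_z) ≈ 69.66°, λ = atan2(p_y, p_x) ≈ -153.62°.

≈ 70°N, 154°W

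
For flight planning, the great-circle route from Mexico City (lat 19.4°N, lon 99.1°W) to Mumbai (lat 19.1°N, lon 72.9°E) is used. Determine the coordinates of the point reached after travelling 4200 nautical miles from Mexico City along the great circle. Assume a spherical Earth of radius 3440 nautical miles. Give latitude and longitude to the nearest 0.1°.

The haversine formula gives a central angle δ ≈ 2.456 rad (140.7°) between the endpoints. The total great-circle distance is δ·R ≈ 2.456 × 3440 ≈ 8448 nmi, so the target fraction is f = 4200/8448 ≈ 0.497.
Interpolate at f ≈ 0.497 with slerp weights a = sin((1−f)δ)/sin δ ≈ 1.491, b = sin(fδ)/sin δ ≈ 1.483.
p = a·p₁ + b·p₂ ≈ (0.190, -0.049, 0.981); φ = arcsin(p_z) ≈ 78.70°, λ = atan2(p_y, p_x) ≈ -14.39°.

≈ lat 78.7°N, lon 14.4°W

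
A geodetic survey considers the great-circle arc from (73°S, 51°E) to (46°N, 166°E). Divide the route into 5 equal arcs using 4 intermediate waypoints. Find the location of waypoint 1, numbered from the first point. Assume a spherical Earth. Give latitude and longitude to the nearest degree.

≈ (59°S, 117°E)

Write both endpoints as unit vectors p₁, p₂ with components (cos φ cos λ, cos φ sin λ, sin φ).
The central angle between the endpoints is δ = arccos(p₁·p₂) ≈ 2.456 rad (140.7°).
Interpolate at f = 1/5 with slerp weights a = sin((1−f)δ)/sin δ ≈ 1.458, b = sin(fδ)/sin δ ≈ 0.744.
p = a·p₁ + b·p₂ ≈ (-0.234, 0.456, -0.859); φ = arcsin(p_z) ≈ -59.16°, λ = atan2(p_y, p_x) ≈ 117.10°.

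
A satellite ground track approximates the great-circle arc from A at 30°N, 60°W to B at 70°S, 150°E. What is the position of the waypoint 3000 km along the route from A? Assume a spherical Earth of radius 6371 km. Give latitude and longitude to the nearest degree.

≈ 4°N, 66°W

The haversine formula gives a central angle δ ≈ 2.384 rad (136.6°) between the endpoints. The total great-circle distance is δ·R ≈ 2.384 × 6371 ≈ 15187 km, so the target fraction is f = 3000/15187 ≈ 0.198.
Interpolate at f ≈ 0.198 with slerp weights a = sin((1−f)δ)/sin δ ≈ 1.371, b = sin(fδ)/sin δ ≈ 0.660.
p = a·p₁ + b·p₂ ≈ (0.398, -0.915, 0.065); φ = arcsin(p_z) ≈ 3.73°, λ = atan2(p_y, p_x) ≈ -66.50°.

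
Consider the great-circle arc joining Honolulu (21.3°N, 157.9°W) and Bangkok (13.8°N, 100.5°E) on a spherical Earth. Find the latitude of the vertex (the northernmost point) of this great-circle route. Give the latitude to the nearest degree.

≈ 27°N

The great circle lies in the plane with unit normal n̂ = (p₁ × p₂)/|p₁ × p₂|.
Here n̂_z ≈ -0.890; the vertex latitude is φ_max = arccos|n̂_z| ≈ 27.1°.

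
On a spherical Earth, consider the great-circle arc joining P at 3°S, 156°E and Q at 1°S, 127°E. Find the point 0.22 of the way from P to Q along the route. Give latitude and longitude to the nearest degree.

The haversine formula gives a central angle δ ≈ 0.507 rad (29.0°) between the endpoints.
Interpolate at f = 0.22 with slerp weights a = sin((1−f)δ)/sin δ ≈ 0.793, b = sin(fδ)/sin δ ≈ 0.229.
p = a·p₁ + b·p₂ ≈ (-0.862, 0.505, -0.046); φ = arcsin(p_z) ≈ -2.61°, λ = atan2(p_y, p_x) ≈ 149.61°.

≈ 3°S, 150°E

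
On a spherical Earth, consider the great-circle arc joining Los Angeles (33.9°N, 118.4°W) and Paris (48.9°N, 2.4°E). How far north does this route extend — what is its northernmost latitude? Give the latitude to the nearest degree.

The great circle lies in the plane with unit normal n̂ = (p₁ × p₂)/|p₁ × p₂|.
Here n̂_z ≈ +0.473; the vertex latitude is φ_max = arccos|n̂_z| ≈ 61.7°.

≈ 62°N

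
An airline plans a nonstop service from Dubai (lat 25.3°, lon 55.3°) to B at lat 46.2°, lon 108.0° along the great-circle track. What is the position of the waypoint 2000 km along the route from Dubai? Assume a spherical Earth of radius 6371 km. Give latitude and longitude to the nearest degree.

Convert each endpoint to a unit vector on the sphere (x = cos φ cos λ, y = cos φ sin λ, z = sin φ).
The central angle between the endpoints is δ = arccos(p₁·p₂) ≈ 0.813 rad (46.6°). The total great-circle distance is δ·R ≈ 0.813 × 6371 ≈ 5177 km, so the target fraction is f = 2000/5177 ≈ 0.386.
Interpolate at f ≈ 0.386 with slerp weights a = sin((1−f)δ)/sin δ ≈ 0.659, b = sin(fδ)/sin δ ≈ 0.425.
p = a·p₁ + b·p₂ ≈ (0.248, 0.770, 0.588); φ = arcsin(p_z) ≈ 36.05°, λ = atan2(p_y, p_x) ≈ 72.14°.

≈ lat 36°, lon 72°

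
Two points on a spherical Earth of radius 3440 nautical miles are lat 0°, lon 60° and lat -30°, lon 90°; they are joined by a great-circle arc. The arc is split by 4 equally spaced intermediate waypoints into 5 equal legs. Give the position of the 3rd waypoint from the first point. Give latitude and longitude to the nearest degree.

The haversine formula gives a central angle δ ≈ 0.723 rad (41.4°) between the endpoints.
Interpolate at f = 3/5 with slerp weights a = sin((1−f)δ)/sin δ ≈ 0.431, b = sin(fδ)/sin δ ≈ 0.635.
p = a·p₁ + b·p₂ ≈ (0.216, 0.923, -0.318); φ = arcsin(p_z) ≈ -18.52°, λ = atan2(p_y, p_x) ≈ 76.86°.

≈ lat -19°, lon 77°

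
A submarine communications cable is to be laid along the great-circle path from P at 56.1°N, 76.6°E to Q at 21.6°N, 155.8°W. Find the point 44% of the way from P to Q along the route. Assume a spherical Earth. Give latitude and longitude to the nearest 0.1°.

Write both endpoints as unit vectors p₁, p₂ with components (cos φ cos λ, cos φ sin λ, sin φ).
The central angle between the endpoints is δ = arccos(p₁·p₂) ≈ 1.582 rad (90.6°).
Interpolate at f = 0.44 with slerp weights a = sin((1−f)δ)/sin δ ≈ 0.774, b = sin(fδ)/sin δ ≈ 0.641.
p = a·p₁ + b·p₂ ≈ (-0.444, 0.176, 0.879); φ = arcsin(p_z) ≈ 61.50°, λ = atan2(p_y, p_x) ≈ 158.38°.

≈ 61.5°N, 158.4°E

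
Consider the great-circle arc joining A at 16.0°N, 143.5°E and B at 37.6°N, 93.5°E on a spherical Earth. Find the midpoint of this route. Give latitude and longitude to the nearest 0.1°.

The haversine formula gives a central angle δ ≈ 0.853 rad (48.9°) between the endpoints.
Interpolate at f = 1/2 with slerp weights a = sin((1−f)δ)/sin δ ≈ 0.549, b = sin(fδ)/sin δ ≈ 0.549.
p = a·p₁ + b·p₂ ≈ (-0.451, 0.748, 0.486); φ = arcsin(p_z) ≈ 29.11°, λ = atan2(p_y, p_x) ≈ 121.07°.

≈ 29.1°N, 121.1°E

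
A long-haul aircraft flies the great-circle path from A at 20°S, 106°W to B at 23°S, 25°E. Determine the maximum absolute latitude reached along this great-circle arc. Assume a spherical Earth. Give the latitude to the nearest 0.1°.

The great circle lies in the plane with unit normal n̂ = (p₁ × p₂)/|p₁ × p₂|.
Here n̂_z ≈ +0.725; the vertex latitude is φ_max = arccos|n̂_z| ≈ 43.6°.
Check via Clairaut: cos φ_max = |cos φ₁| · sin C = cos(20.0°)·sin(129.6°) ≈ 0.725, again giving ≈ 43.6°.

≈ 43.6°S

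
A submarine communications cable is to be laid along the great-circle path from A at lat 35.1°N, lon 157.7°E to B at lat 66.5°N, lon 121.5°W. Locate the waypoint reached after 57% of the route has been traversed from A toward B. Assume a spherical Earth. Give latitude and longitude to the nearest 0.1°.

≈ lat 59.6°N, lon 172.8°W

The haversine formula gives a central angle δ ≈ 0.953 rad (54.6°) between the endpoints.
Interpolate at f = 0.57 with slerp weights a = sin((1−f)δ)/sin δ ≈ 0.489, b = sin(fδ)/sin δ ≈ 0.634.
p = a·p₁ + b·p₂ ≈ (-0.502, -0.064, 0.862); φ = arcsin(p_z) ≈ 59.60°, λ = atan2(p_y, p_x) ≈ -172.75°.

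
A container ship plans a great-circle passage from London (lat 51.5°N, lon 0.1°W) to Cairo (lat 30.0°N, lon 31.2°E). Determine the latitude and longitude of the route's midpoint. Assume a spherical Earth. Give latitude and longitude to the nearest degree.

Convert each endpoint to a unit vector on the sphere (x = cos φ cos λ, y = cos φ sin λ, z = sin φ).
The central angle between the endpoints is δ = arccos(p₁·p₂) ≈ 0.551 rad (31.6°).
Interpolate at f = 1/2 with slerp weights a = sin((1−f)δ)/sin δ ≈ 0.520, b = sin(fδ)/sin δ ≈ 0.520.
p = a·p₁ + b·p₂ ≈ (0.708, 0.233, 0.666); φ = arcsin(p_z) ≈ 41.79°, λ = atan2(p_y, p_x) ≈ 18.17°.

≈ lat 42°N, lon 18°E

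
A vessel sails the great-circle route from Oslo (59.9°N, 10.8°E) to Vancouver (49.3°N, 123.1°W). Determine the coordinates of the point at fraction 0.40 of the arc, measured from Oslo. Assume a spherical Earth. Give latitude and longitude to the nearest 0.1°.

≈ 74.9°N, 49.5°W

Write both endpoints as unit vectors p₁, p₂ with components (cos φ cos λ, cos φ sin λ, sin φ).
The central angle between the endpoints is δ = arccos(p₁·p₂) ≈ 1.127 rad (64.6°).
Interpolate at f = 0.40 with slerp weights a = sin((1−f)δ)/sin δ ≈ 0.693, b = sin(fδ)/sin δ ≈ 0.482.
p = a·p₁ + b·p₂ ≈ (0.170, -0.198, 0.965); φ = arcsin(p_z) ≈ 74.87°, λ = atan2(p_y, p_x) ≈ -49.48°.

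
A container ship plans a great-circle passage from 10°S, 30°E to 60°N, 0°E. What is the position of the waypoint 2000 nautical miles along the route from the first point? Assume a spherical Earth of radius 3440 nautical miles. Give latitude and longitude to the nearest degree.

≈ 22°N, 21°E

Write both endpoints as unit vectors p₁, p₂ with components (cos φ cos λ, cos φ sin λ, sin φ).
The central angle between the endpoints is δ = arccos(p₁·p₂) ≈ 1.291 rad (74.0°). The total great-circle distance is δ·R ≈ 1.291 × 3440 ≈ 4441 nmi, so the target fraction is f = 2000/4441 ≈ 0.450.
Interpolate at f ≈ 0.450 with slerp weights a = sin((1−f)δ)/sin δ ≈ 0.678, b = sin(fδ)/sin δ ≈ 0.571.
p = a·p₁ + b·p₂ ≈ (0.864, 0.334, 0.377); φ = arcsin(p_z) ≈ 22.16°, λ = atan2(p_y, p_x) ≈ 21.13°.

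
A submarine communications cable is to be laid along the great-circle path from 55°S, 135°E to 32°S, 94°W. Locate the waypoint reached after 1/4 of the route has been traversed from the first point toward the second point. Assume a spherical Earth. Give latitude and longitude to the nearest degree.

≈ 67°S, 171°E

From cos δ = sin φ₁ sin φ₂ + cos φ₁ cos φ₂ cos Δλ, the central angle is δ ≈ 1.456 rad (83.4°).
Interpolate at f = 1/4 with slerp weights a = sin((1−f)δ)/sin δ ≈ 0.893, b = sin(fδ)/sin δ ≈ 0.358.
p = a·p₁ + b·p₂ ≈ (-0.384, 0.059, -0.922); φ = arcsin(p_z) ≈ -67.17°, λ = atan2(p_y, p_x) ≈ 171.22°.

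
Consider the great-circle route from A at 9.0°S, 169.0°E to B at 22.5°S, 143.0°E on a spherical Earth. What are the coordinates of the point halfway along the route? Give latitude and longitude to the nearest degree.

≈ 16°S, 156°E

Convert each endpoint to a unit vector on the sphere (x = cos φ cos λ, y = cos φ sin λ, z = sin φ).
The central angle between the endpoints is δ = arccos(p₁·p₂) ≈ 0.495 rad (28.4°).
Interpolate at f = 1/2 with slerp weights a = sin((1−f)δ)/sin δ ≈ 0.516, b = sin(fδ)/sin δ ≈ 0.516.
p = a·p₁ + b·p₂ ≈ (-0.881, 0.384, -0.278); φ = arcsin(p_z) ≈ -16.14°, λ = atan2(p_y, p_x) ≈ 156.44°.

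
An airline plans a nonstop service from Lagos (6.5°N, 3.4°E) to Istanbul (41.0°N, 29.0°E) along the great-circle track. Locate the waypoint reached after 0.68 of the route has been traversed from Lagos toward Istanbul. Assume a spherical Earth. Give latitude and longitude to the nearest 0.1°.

≈ (30.5°N, 19.1°E)

Convert each endpoint to a unit vector on the sphere (x = cos φ cos λ, y = cos φ sin λ, z = sin φ).
The central angle between the endpoints is δ = arccos(p₁·p₂) ≈ 0.722 rad (41.4°).
Interpolate at f = 0.68 with slerp weights a = sin((1−f)δ)/sin δ ≈ 0.346, b = sin(fδ)/sin δ ≈ 0.713.
p = a·p₁ + b·p₂ ≈ (0.815, 0.281, 0.507); φ = arcsin(p_z) ≈ 30.48°, λ = atan2(p_y, p_x) ≈ 19.06°.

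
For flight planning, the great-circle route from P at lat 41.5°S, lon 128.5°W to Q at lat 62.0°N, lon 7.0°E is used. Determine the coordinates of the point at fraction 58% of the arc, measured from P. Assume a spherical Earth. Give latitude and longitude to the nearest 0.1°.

Convert each endpoint to a unit vector on the sphere (x = cos φ cos λ, y = cos φ sin λ, z = sin φ).
The central angle between the endpoints is δ = arccos(p₁·p₂) ≈ 2.560 rad (146.7°).
Interpolate at f = 0.58 with slerp weights a = sin((1−f)δ)/sin δ ≈ 1.603, b = sin(fδ)/sin δ ≈ 1.815.
p = a·p₁ + b·p₂ ≈ (0.099, -0.836, 0.541); φ = arcsin(p_z) ≈ 32.72°, λ = atan2(p_y, p_x) ≈ -83.28°.

≈ lat 32.7°N, lon 83.3°W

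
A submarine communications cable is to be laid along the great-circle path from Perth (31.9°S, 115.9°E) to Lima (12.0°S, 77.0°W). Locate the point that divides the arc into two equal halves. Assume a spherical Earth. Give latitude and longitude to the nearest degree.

Write both endpoints as unit vectors p₁, p₂ with components (cos φ cos λ, cos φ sin λ, sin φ).
The central angle between the endpoints is δ = arccos(p₁·p₂) ≈ 2.346 rad (134.4°).
Interpolate at f = 1/2 with slerp weights a = sin((1−f)δ)/sin δ ≈ 1.290, b = sin(fδ)/sin δ ≈ 1.290.
p = a·p₁ + b·p₂ ≈ (-0.195, -0.244, -0.950); φ = arcsin(p_z) ≈ -71.80°, λ = atan2(p_y, p_x) ≈ -128.53°.

≈ 72°S, 129°W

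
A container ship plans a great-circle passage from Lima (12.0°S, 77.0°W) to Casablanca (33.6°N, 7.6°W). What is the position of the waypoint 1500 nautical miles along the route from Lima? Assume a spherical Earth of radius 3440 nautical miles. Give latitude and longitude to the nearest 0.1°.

Write both endpoints as unit vectors p₁, p₂ with components (cos φ cos λ, cos φ sin λ, sin φ).
The central angle between the endpoints is δ = arccos(p₁·p₂) ≈ 1.398 rad (80.1°). The total great-circle distance is δ·R ≈ 1.398 × 3440 ≈ 4810 nmi, so the target fraction is f = 1500/4810 ≈ 0.312.
Interpolate at f ≈ 0.312 with slerp weights a = sin((1−f)δ)/sin δ ≈ 0.833, b = sin(fδ)/sin δ ≈ 0.429.
p = a·p₁ + b·p₂ ≈ (0.537, -0.841, 0.064); φ = arcsin(p_z) ≈ 3.67°, λ = atan2(p_y, p_x) ≈ -57.43°.

≈ 3.7°N, 57.4°W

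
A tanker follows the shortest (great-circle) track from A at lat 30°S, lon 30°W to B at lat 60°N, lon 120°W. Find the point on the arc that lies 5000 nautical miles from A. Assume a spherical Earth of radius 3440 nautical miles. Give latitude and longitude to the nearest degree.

≈ lat 41°N, lon 77°W

Convert each endpoint to a unit vector on the sphere (x = cos φ cos λ, y = cos φ sin λ, z = sin φ).
The central angle between the endpoints is δ = arccos(p₁·p₂) ≈ 2.019 rad (115.7°). The total great-circle distance is δ·R ≈ 2.019 × 3440 ≈ 6944 nmi, so the target fraction is f = 5000/6944 ≈ 0.720.
Interpolate at f ≈ 0.720 with slerp weights a = sin((1−f)δ)/sin δ ≈ 0.594, b = sin(fδ)/sin δ ≈ 1.102.
p = a·p₁ + b·p₂ ≈ (0.170, -0.734, 0.657); φ = arcsin(p_z) ≈ 41.08°, λ = atan2(p_y, p_x) ≈ -76.95°.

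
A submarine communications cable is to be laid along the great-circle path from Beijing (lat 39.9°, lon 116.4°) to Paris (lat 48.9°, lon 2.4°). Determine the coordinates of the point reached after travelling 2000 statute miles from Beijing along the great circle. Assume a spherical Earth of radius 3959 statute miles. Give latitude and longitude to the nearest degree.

≈ lat 58°, lon 81°

Write both endpoints as unit vectors p₁, p₂ with components (cos φ cos λ, cos φ sin λ, sin φ).
The central angle between the endpoints is δ = arccos(p₁·p₂) ≈ 1.289 rad (73.8°). The total great-circle distance is δ·R ≈ 1.289 × 3959 ≈ 5102 mi, so the target fraction is f = 2000/5102 ≈ 0.392.
Interpolate at f ≈ 0.392 with slerp weights a = sin((1−f)δ)/sin δ ≈ 0.735, b = sin(fδ)/sin δ ≈ 0.504.
p = a·p₁ + b·p₂ ≈ (0.080, 0.519, 0.851); φ = arcsin(p_z) ≈ 58.33°, λ = atan2(p_y, p_x) ≈ 81.21°.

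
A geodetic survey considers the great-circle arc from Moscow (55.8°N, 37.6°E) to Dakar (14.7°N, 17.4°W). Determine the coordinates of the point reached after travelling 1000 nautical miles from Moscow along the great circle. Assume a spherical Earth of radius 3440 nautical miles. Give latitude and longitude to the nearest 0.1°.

From cos δ = sin φ₁ sin φ₂ + cos φ₁ cos φ₂ cos Δλ, the central angle is δ ≈ 1.022 rad (58.6°). The total great-circle distance is δ·R ≈ 1.022 × 3440 ≈ 3515 nmi, so the target fraction is f = 1000/3515 ≈ 0.284.
Interpolate at f ≈ 0.284 with slerp weights a = sin((1−f)δ)/sin δ ≈ 0.783, b = sin(fδ)/sin δ ≈ 0.336.
p = a·p₁ + b·p₂ ≈ (0.659, 0.171, 0.733); φ = arcsin(p_z) ≈ 47.11°, λ = atan2(p_y, p_x) ≈ 14.58°.

≈ 47.1°N, 14.6°E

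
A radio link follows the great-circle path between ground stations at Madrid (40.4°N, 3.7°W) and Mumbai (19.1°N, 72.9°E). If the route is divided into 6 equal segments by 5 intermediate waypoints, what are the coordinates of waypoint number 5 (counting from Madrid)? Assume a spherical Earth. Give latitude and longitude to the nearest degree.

≈ 26°N, 63°E

The haversine formula gives a central angle δ ≈ 1.182 rad (67.7°) between the endpoints.
Interpolate at f = 5/6 with slerp weights a = sin((1−f)δ)/sin δ ≈ 0.212, b = sin(fδ)/sin δ ≈ 0.901.
p = a·p₁ + b·p₂ ≈ (0.411, 0.803, 0.432); φ = arcsin(p_z) ≈ 25.58°, λ = atan2(p_y, p_x) ≈ 62.89°.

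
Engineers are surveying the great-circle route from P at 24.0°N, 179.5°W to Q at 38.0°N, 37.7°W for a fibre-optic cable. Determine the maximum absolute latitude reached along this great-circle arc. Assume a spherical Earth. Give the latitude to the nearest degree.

≈ 62°N

The great circle lies in the plane with unit normal n̂ = (p₁ × p₂)/|p₁ × p₂|.
Here n̂_z ≈ +0.469; the vertex latitude is φ_max = arccos|n̂_z| ≈ 62.0°.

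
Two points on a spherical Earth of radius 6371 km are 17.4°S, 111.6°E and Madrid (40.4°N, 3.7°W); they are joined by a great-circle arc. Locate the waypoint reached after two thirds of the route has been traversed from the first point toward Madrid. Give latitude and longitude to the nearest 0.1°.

≈ 31.1°N, 45.0°E

From cos δ = sin φ₁ sin φ₂ + cos φ₁ cos φ₂ cos Δλ, the central angle is δ ≈ 2.099 rad (120.3°).
Interpolate at f = 2/3 with slerp weights a = sin((1−f)δ)/sin δ ≈ 0.746, b = sin(fδ)/sin δ ≈ 1.141.
p = a·p₁ + b·p₂ ≈ (0.605, 0.606, 0.517); φ = arcsin(p_z) ≈ 31.10°, λ = atan2(p_y, p_x) ≈ 45.02°.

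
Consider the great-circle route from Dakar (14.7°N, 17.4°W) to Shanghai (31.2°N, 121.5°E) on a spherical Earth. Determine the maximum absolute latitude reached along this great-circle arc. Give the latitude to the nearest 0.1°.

The great circle lies in the plane with unit normal n̂ = (p₁ × p₂)/|p₁ × p₂|.
Here n̂_z ≈ +0.625; the vertex latitude is φ_max = arccos|n̂_z| ≈ 51.3°.
Check via Clairaut: cos φ_max = |cos φ₁| · sin C = cos(14.7°)·sin(40.2°) ≈ 0.625, again giving ≈ 51.3°.

≈ 51.3°N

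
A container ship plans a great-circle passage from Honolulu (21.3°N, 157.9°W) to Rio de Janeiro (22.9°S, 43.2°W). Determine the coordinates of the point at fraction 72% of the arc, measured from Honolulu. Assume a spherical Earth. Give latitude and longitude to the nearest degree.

The haversine formula gives a central angle δ ≈ 2.094 rad (120.0°) between the endpoints.
Interpolate at f = 0.72 with slerp weights a = sin((1−f)δ)/sin δ ≈ 0.639, b = sin(fδ)/sin δ ≈ 1.152.
p = a·p₁ + b·p₂ ≈ (0.222, -0.951, -0.216); φ = arcsin(p_z) ≈ -12.49°, λ = atan2(p_y, p_x) ≈ -76.84°.

≈ 12°S, 77°W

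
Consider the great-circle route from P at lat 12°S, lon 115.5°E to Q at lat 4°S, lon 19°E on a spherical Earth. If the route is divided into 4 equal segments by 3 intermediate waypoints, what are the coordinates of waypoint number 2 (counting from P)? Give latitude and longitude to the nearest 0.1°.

≈ lat 11.9°S, lon 66.6°E

Write both endpoints as unit vectors p₁, p₂ with components (cos φ cos λ, cos φ sin λ, sin φ).
The central angle between the endpoints is δ = arccos(p₁·p₂) ≈ 1.667 rad (95.5°).
Interpolate at f = 2/4 with slerp weights a = sin((1−f)δ)/sin δ ≈ 0.744, b = sin(fδ)/sin δ ≈ 0.744.
p = a·p₁ + b·p₂ ≈ (0.388, 0.898, -0.206); φ = arcsin(p_z) ≈ -11.92°, λ = atan2(p_y, p_x) ≈ 66.62°.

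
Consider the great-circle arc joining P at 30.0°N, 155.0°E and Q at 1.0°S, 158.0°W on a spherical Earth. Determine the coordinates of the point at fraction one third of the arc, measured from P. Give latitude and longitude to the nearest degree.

≈ 21°N, 172°E

From cos δ = sin φ₁ sin φ₂ + cos φ₁ cos φ₂ cos Δλ, the central angle is δ ≈ 0.950 rad (54.4°).
Interpolate at f = 1/3 with slerp weights a = sin((1−f)δ)/sin δ ≈ 0.728, b = sin(fδ)/sin δ ≈ 0.383.
p = a·p₁ + b·p₂ ≈ (-0.926, 0.123, 0.357); φ = arcsin(p_z) ≈ 20.92°, λ = atan2(p_y, p_x) ≈ 172.44°.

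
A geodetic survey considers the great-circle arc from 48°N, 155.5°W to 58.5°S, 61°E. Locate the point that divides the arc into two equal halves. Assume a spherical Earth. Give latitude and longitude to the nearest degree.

≈ 15°S, 153°E

Write both endpoints as unit vectors p₁, p₂ with components (cos φ cos λ, cos φ sin λ, sin φ).
The central angle between the endpoints is δ = arccos(p₁·p₂) ≈ 2.726 rad (156.2°).
Interpolate at f = 1/2 with slerp weights a = sin((1−f)δ)/sin δ ≈ 2.421, b = sin(fδ)/sin δ ≈ 2.421.
p = a·p₁ + b·p₂ ≈ (-0.861, 0.435, -0.265); φ = arcsin(p_z) ≈ -15.37°, λ = atan2(p_y, p_x) ≈ 153.21°.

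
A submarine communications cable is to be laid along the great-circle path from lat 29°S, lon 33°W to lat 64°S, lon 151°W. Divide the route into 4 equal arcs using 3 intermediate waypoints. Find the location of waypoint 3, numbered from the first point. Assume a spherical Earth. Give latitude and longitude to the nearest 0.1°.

≈ lat 69.4°S, lon 104.1°W

Convert each endpoint to a unit vector on the sphere (x = cos φ cos λ, y = cos φ sin λ, z = sin φ).
The central angle between the endpoints is δ = arccos(p₁·p₂) ≈ 1.312 rad (75.2°).
Interpolate at f = 3/4 with slerp weights a = sin((1−f)δ)/sin δ ≈ 0.333, b = sin(fδ)/sin δ ≈ 0.861.
p = a·p₁ + b·p₂ ≈ (-0.086, -0.342, -0.936); φ = arcsin(p_z) ≈ -69.36°, λ = atan2(p_y, p_x) ≈ -104.09°.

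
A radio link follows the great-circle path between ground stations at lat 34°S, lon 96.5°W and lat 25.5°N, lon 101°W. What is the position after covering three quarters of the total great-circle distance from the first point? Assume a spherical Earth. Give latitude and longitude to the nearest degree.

Write both endpoints as unit vectors p₁, p₂ with components (cos φ cos λ, cos φ sin λ, sin φ).
The central angle between the endpoints is δ = arccos(p₁·p₂) ≈ 1.041 rad (59.7°).
Interpolate at f = 3/4 with slerp weights a = sin((1−f)δ)/sin δ ≈ 0.298, b = sin(fδ)/sin δ ≈ 0.816.
p = a·p₁ + b·p₂ ≈ (-0.168, -0.968, 0.184); φ = arcsin(p_z) ≈ 10.63°, λ = atan2(p_y, p_x) ≈ -99.87°.

≈ lat 11°N, lon 100°W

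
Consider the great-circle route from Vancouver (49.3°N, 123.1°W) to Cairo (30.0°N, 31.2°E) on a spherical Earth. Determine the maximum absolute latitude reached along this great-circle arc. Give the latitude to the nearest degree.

≈ 76°N

The great circle lies in the plane with unit normal n̂ = (p₁ × p₂)/|p₁ × p₂|.
Here n̂_z ≈ +0.247; the vertex latitude is φ_max = arccos|n̂_z| ≈ 75.7°.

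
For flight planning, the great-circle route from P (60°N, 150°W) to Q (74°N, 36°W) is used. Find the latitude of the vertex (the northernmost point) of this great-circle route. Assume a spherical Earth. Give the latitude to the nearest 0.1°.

≈ 78.5°N

The great circle lies in the plane with unit normal n̂ = (p₁ × p₂)/|p₁ × p₂|.
Here n̂_z ≈ +0.200; the vertex latitude is φ_max = arccos|n̂_z| ≈ 78.5°.
Check via Clairaut: cos φ_max = |cos φ₁| · sin C = cos(60.0°)·sin(23.6°) ≈ 0.200, again giving ≈ 78.5°.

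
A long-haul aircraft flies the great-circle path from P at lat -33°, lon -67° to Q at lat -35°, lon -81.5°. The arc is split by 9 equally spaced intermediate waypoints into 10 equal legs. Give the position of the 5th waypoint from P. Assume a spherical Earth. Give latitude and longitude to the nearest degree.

≈ lat -34°, lon -74°

From cos δ = sin φ₁ sin φ₂ + cos φ₁ cos φ₂ cos Δλ, the central angle is δ ≈ 0.212 rad (12.2°).
Interpolate at f = 5/10 with slerp weights a = sin((1−f)δ)/sin δ ≈ 0.503, b = sin(fδ)/sin δ ≈ 0.503.
p = a·p₁ + b·p₂ ≈ (0.226, -0.796, -0.562); φ = arcsin(p_z) ≈ -34.21°, λ = atan2(p_y, p_x) ≈ -74.16°.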